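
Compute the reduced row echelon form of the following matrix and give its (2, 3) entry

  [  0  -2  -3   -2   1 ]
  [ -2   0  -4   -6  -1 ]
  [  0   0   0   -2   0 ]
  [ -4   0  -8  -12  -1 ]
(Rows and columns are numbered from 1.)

3/2

ρ1 ↔ ρ2
  [ -2   0  -4   -6  -1 ]
  [  0  -2  -3   -2   1 ]
  [  0   0   0   -2   0 ]
  [ -4   0  -8  -12  -1 ]
ρ1 -> -1/2·ρ1
  [  1   0   2    3  1/2 ]
  [  0  -2  -3   -2    1 ]
  [  0   0   0   -2    0 ]
  [ -4   0  -8  -12   -1 ]
ρ4 -> ρ4 + 4·ρ1
  [ 1   0   2   3  1/2 ]
  [ 0  -2  -3  -2    1 ]
  [ 0   0   0  -2    0 ]
  [ 0   0   0   0    1 ]
ρ2 -> -1/2·ρ2
  [ 1  0    2   3   1/2 ]
  [ 0  1  3/2   1  -1/2 ]
  [ 0  0    0  -2     0 ]
  [ 0  0    0   0     1 ]
ρ3 -> -1/2·ρ3
  [ 1  0    2  3   1/2 ]
  [ 0  1  3/2  1  -1/2 ]
  [ 0  0    0  1     0 ]
  [ 0  0    0  0     1 ]
ρ2 -> ρ2 + 1/2·ρ4
  [ 1  0    2  3  1/2 ]
  [ 0  1  3/2  1    0 ]
  [ 0  0    0  1    0 ]
  [ 0  0    0  0    1 ]
ρ1 -> ρ1 − 1/2·ρ4
  [ 1  0    2  3  0 ]
  [ 0  1  3/2  1  0 ]
  [ 0  0    0  1  0 ]
  [ 0  0    0  0  1 ]
ρ2 -> ρ2 − ρ3
  [ 1  0    2  3  0 ]
  [ 0  1  3/2  0  0 ]
  [ 0  0    0  1  0 ]
  [ 0  0    0  0  1 ]
ρ1 -> ρ1 − 3·ρ3
  [ 1  0    2  0  0 ]
  [ 0  1  3/2  0  0 ]
  [ 0  0    0  1  0 ]
  [ 0  0    0  0  1 ]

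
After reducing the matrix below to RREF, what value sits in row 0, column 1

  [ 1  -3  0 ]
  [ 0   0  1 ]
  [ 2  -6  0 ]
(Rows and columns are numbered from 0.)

-3

Subtract 2 times ρ1 from ρ3.
  [ 1  -3  0 ]
  [ 0   0  1 ]
  [ 0   0  0 ]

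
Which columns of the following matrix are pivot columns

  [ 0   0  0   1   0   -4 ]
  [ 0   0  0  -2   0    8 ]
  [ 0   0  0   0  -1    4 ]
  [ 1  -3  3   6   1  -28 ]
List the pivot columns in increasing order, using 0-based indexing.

0, 3, 4

R1 ↔ R4
  [ 1  -3  3   6   1  -28 ]
  [ 0   0  0  -2   0    8 ]
  [ 0   0  0   0  -1    4 ]
  [ 0   0  0   1   0   -4 ]
R2 -> -1/2·R2
  [ 1  -3  3  6   1  -28 ]
  [ 0   0  0  1   0   -4 ]
  [ 0   0  0  0  -1    4 ]
  [ 0   0  0  1   0   -4 ]
R4 -> R4 − R2
  [ 1  -3  3  6   1  -28 ]
  [ 0   0  0  1   0   -4 ]
  [ 0   0  0  0  -1    4 ]
  [ 0   0  0  0   0    0 ]
R3 -> -1·R3
  [ 1  -3  3  6  1  -28 ]
  [ 0   0  0  1  0   -4 ]
  [ 0   0  0  0  1   -4 ]
  [ 0   0  0  0  0    0 ]
R1 -> R1 − R3
  [ 1  -3  3  6  0  -24 ]
  [ 0   0  0  1  0   -4 ]
  [ 0   0  0  0  1   -4 ]
  [ 0   0  0  0  0    0 ]
R1 -> R1 − 6·R2
  [ 1  -3  3  0  0   0 ]
  [ 0   0  0  1  0  -4 ]
  [ 0   0  0  0  1  -4 ]
  [ 0   0  0  0  0   0 ]
Pivot columns are the columns containing a leading 1.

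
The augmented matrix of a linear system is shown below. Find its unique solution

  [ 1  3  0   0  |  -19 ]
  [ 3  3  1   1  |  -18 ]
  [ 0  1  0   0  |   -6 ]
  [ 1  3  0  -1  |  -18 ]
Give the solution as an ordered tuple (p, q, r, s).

(-1, -6, 4, -1)

R2 -> R2 − 3·R1
  [ 1   3  0   0  |  -19 ]
  [ 0  -6  1   1  |   39 ]
  [ 0   1  0   0  |   -6 ]
  [ 1   3  0  -1  |  -18 ]
R4 -> R4 − R1
  [ 1   3  0   0  |  -19 ]
  [ 0  -6  1   1  |   39 ]
  [ 0   1  0   0  |   -6 ]
  [ 0   0  0  -1  |    1 ]
R2 -> -1/6·R2
  [ 1  3     0     0  |    -19 ]
  [ 0  1  -1/6  -1/6  |  -13/2 ]
  [ 0  1     0     0  |     -6 ]
  [ 0  0     0    -1  |      1 ]
R3 -> R3 − R2
  [ 1  3     0     0  |    -19 ]
  [ 0  1  -1/6  -1/6  |  -13/2 ]
  [ 0  0   1/6   1/6  |    1/2 ]
  [ 0  0     0    -1  |      1 ]
R3 -> 6·R3
  [ 1  3     0     0  |    -19 ]
  [ 0  1  -1/6  -1/6  |  -13/2 ]
  [ 0  0     1     1  |      3 ]
  [ 0  0     0    -1  |      1 ]
R4 -> -1·R4
  [ 1  3     0     0  |    -19 ]
  [ 0  1  -1/6  -1/6  |  -13/2 ]
  [ 0  0     1     1  |      3 ]
  [ 0  0     0     1  |     -1 ]
R3 -> R3 − R4
  [ 1  3     0     0  |    -19 ]
  [ 0  1  -1/6  -1/6  |  -13/2 ]
  [ 0  0     1     0  |      4 ]
  [ 0  0     0     1  |     -1 ]
R2 -> R2 + 1/6·R4
  [ 1  3     0  0  |    -19 ]
  [ 0  1  -1/6  0  |  -20/3 ]
  [ 0  0     1  0  |      4 ]
  [ 0  0     0  1  |     -1 ]
R2 -> R2 + 1/6·R3
  [ 1  3  0  0  |  -19 ]
  [ 0  1  0  0  |   -6 ]
  [ 0  0  1  0  |    4 ]
  [ 0  0  0  1  |   -1 ]
R1 -> R1 − 3·R2
  [ 1  0  0  0  |  -1 ]
  [ 0  1  0  0  |  -6 ]
  [ 0  0  1  0  |   4 ]
  [ 0  0  0  1  |  -1 ]
Reading off the last column: p = -1, q = -6, r = 4, s = -1.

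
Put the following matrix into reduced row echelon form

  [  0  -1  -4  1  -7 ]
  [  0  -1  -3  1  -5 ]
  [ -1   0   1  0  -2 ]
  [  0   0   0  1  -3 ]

Swap ρ1 and ρ3.
  [ -1   0   1  0  -2 ]
  [  0  -1  -3  1  -5 ]
  [  0  -1  -4  1  -7 ]
  [  0   0   0  1  -3 ]
Multiply ρ1 by -1.
  [ 1   0  -1  0   2 ]
  [ 0  -1  -3  1  -5 ]
  [ 0  -1  -4  1  -7 ]
  [ 0   0   0  1  -3 ]
Multiply ρ2 by -1.
  [ 1   0  -1   0   2 ]
  [ 0   1   3  -1   5 ]
  [ 0  -1  -4   1  -7 ]
  [ 0   0   0   1  -3 ]
Add ρ2 to ρ3.
  [ 1  0  -1   0   2 ]
  [ 0  1   3  -1   5 ]
  [ 0  0  -1   0  -2 ]
  [ 0  0   0   1  -3 ]
Multiply ρ3 by -1.
  [ 1  0  -1   0   2 ]
  [ 0  1   3  -1   5 ]
  [ 0  0   1   0   2 ]
  [ 0  0   0   1  -3 ]
Add ρ4 to ρ2.
  [ 1  0  -1  0   2 ]
  [ 0  1   3  0   2 ]
  [ 0  0   1  0   2 ]
  [ 0  0   0  1  -3 ]
Subtract 3 times ρ3 from ρ2.
  [ 1  0  -1  0   2 ]
  [ 0  1   0  0  -4 ]
  [ 0  0   1  0   2 ]
  [ 0  0   0  1  -3 ]
Add ρ3 to ρ1.
  [ 1  0  0  0   4 ]
  [ 0  1  0  0  -4 ]
  [ 0  0  1  0   2 ]
  [ 0  0  0  1  -3 ]

[[1, 0, 0, 0, 4], [0, 1, 0, 0, -4], [0, 0, 1, 0, 2], [0, 0, 0, 1, -3]]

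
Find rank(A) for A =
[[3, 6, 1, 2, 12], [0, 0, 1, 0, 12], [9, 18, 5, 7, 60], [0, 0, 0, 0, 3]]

ρ1 → 1/3·ρ1
  [ 1   2  1/3  2/3   4 ]
  [ 0   0    1    0  12 ]
  [ 9  18    5    7  60 ]
  [ 0   0    0    0   3 ]
ρ3 → ρ3 − 9·ρ1
  [ 1  2  1/3  2/3   4 ]
  [ 0  0    1    0  12 ]
  [ 0  0    2    1  24 ]
  [ 0  0    0    0   3 ]
ρ3 → ρ3 − 2·ρ2
  [ 1  2  1/3  2/3   4 ]
  [ 0  0    1    0  12 ]
  [ 0  0    0    1   0 ]
  [ 0  0    0    0   3 ]
ρ4 → 1/3·ρ4
  [ 1  2  1/3  2/3   4 ]
  [ 0  0    1    0  12 ]
  [ 0  0    0    1   0 ]
  [ 0  0    0    0   1 ]
ρ2 → ρ2 − 12·ρ4
  [ 1  2  1/3  2/3  4 ]
  [ 0  0    1    0  0 ]
  [ 0  0    0    1  0 ]
  [ 0  0    0    0  1 ]
ρ1 → ρ1 − 4·ρ4
  [ 1  2  1/3  2/3  0 ]
  [ 0  0    1    0  0 ]
  [ 0  0    0    1  0 ]
  [ 0  0    0    0  1 ]
ρ1 → ρ1 − 2/3·ρ3
  [ 1  2  1/3  0  0 ]
  [ 0  0    1  0  0 ]
  [ 0  0    0  1  0 ]
  [ 0  0    0  0  1 ]
ρ1 → ρ1 − 1/3·ρ2
  [ 1  2  0  0  0 ]
  [ 0  0  1  0  0 ]
  [ 0  0  0  1  0 ]
  [ 0  0  0  0  1 ]
The reduced form has 4 nonzero rows.

rank = 4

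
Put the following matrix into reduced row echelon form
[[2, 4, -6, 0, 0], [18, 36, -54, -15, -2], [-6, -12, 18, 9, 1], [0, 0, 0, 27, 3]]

[[1, 2, -3, 0, 0], [0, 0, 0, 1, 0], [0, 0, 0, 0, 1], [0, 0, 0, 0, 0]]

Multiply R1 by 1/2.
  [  1    2   -3    0   0 ]
  [ 18   36  -54  -15  -2 ]
  [ -6  -12   18    9   1 ]
  [  0    0    0   27   3 ]
Subtract 18 times R1 from R2.
  [  1    2  -3    0   0 ]
  [  0    0   0  -15  -2 ]
  [ -6  -12  18    9   1 ]
  [  0    0   0   27   3 ]
Add 6 times R1 to R3.
  [ 1  2  -3    0   0 ]
  [ 0  0   0  -15  -2 ]
  [ 0  0   0    9   1 ]
  [ 0  0   0   27   3 ]
Multiply R2 by -1/15.
  [ 1  2  -3   0     0 ]
  [ 0  0   0   1  2/15 ]
  [ 0  0   0   9     1 ]
  [ 0  0   0  27     3 ]
Subtract 9 times R2 from R3.
  [ 1  2  -3   0     0 ]
  [ 0  0   0   1  2/15 ]
  [ 0  0   0   0  -1/5 ]
  [ 0  0   0  27     3 ]
Subtract 27 times R2 from R4.
  [ 1  2  -3  0     0 ]
  [ 0  0   0  1  2/15 ]
  [ 0  0   0  0  -1/5 ]
  [ 0  0   0  0  -3/5 ]
Multiply R3 by -5.
  [ 1  2  -3  0     0 ]
  [ 0  0   0  1  2/15 ]
  [ 0  0   0  0     1 ]
  [ 0  0   0  0  -3/5 ]
Add 3/5 times R3 to R4.
  [ 1  2  -3  0     0 ]
  [ 0  0   0  1  2/15 ]
  [ 0  0   0  0     1 ]
  [ 0  0   0  0     0 ]
Subtract 2/15 times R3 from R2.
  [ 1  2  -3  0  0 ]
  [ 0  0   0  1  0 ]
  [ 0  0   0  0  1 ]
  [ 0  0   0  0  0 ]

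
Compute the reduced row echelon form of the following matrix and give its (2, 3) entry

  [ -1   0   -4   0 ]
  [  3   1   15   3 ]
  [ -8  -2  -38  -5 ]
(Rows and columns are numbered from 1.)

r1 → -1·r1
  [  1   0    4   0 ]
  [  3   1   15   3 ]
  [ -8  -2  -38  -5 ]
r2 → r2 − 3·r1
  [  1   0    4   0 ]
  [  0   1    3   3 ]
  [ -8  -2  -38  -5 ]
r3 → r3 + 8·r1
  [ 1   0   4   0 ]
  [ 0   1   3   3 ]
  [ 0  -2  -6  -5 ]
r3 → r3 + 2·r2
  [ 1  0  4  0 ]
  [ 0  1  3  3 ]
  [ 0  0  0  1 ]
r2 → r2 − 3·r3
  [ 1  0  4  0 ]
  [ 0  1  3  0 ]
  [ 0  0  0  1 ]

3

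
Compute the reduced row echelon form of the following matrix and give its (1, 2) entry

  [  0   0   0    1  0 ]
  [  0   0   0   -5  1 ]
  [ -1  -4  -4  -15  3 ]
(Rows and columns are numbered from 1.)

ρ1 ↔ ρ3
  [ -1  -4  -4  -15  3 ]
  [  0   0   0   -5  1 ]
  [  0   0   0    1  0 ]
ρ1 := -1·ρ1
  [ 1  4  4  15  -3 ]
  [ 0  0  0  -5   1 ]
  [ 0  0  0   1   0 ]
ρ2 := -1/5·ρ2
  [ 1  4  4  15    -3 ]
  [ 0  0  0   1  -1/5 ]
  [ 0  0  0   1     0 ]
ρ3 := ρ3 − ρ2
  [ 1  4  4  15    -3 ]
  [ 0  0  0   1  -1/5 ]
  [ 0  0  0   0   1/5 ]
ρ3 := 5·ρ3
  [ 1  4  4  15    -3 ]
  [ 0  0  0   1  -1/5 ]
  [ 0  0  0   0     1 ]
ρ2 := ρ2 + 1/5·ρ3
  [ 1  4  4  15  -3 ]
  [ 0  0  0   1   0 ]
  [ 0  0  0   0   1 ]
ρ1 := ρ1 + 3·ρ3
  [ 1  4  4  15  0 ]
  [ 0  0  0   1  0 ]
  [ 0  0  0   0  1 ]
ρ1 := ρ1 − 15·ρ2
  [ 1  4  4  0  0 ]
  [ 0  0  0  1  0 ]
  [ 0  0  0  0  1 ]

4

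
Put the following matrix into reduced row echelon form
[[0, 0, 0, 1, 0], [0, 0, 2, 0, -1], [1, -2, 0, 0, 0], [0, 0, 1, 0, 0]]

Swap R1 and R3.
Multiply R2 by 1/2.
Subtract R2 from R4.
Multiply R4 by 2.
Add 1/2 times R4 to R2.

[[1, -2, 0, 0, 0], [0, 0, 1, 0, 0], [0, 0, 0, 1, 0], [0, 0, 0, 0, 1]]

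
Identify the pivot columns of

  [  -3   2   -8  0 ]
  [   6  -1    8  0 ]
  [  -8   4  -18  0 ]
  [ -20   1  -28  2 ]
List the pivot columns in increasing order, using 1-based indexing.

1, 2, 3, 4

R1 -> -1/3·R1
R2 -> R2 − 6·R1
R3 -> R3 + 8·R1
R4 -> R4 + 20·R1
R2 -> 1/3·R2
R3 -> R3 + 4/3·R2
R4 -> R4 + 37/3·R2
R3 -> -9/2·R3
R4 -> R4 + 68/9·R3
R4 -> 1/2·R4
R2 -> R2 + 8/3·R3
R1 -> R1 − 8/3·R3
R1 -> R1 + 2/3·R2
Pivot columns are the columns containing a leading 1.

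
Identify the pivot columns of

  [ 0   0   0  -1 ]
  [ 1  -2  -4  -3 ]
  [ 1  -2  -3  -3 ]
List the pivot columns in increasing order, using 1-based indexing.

Swap R1 and R2.
  [ 1  -2  -4  -3 ]
  [ 0   0   0  -1 ]
  [ 1  -2  -3  -3 ]
Subtract R1 from R3.
  [ 1  -2  -4  -3 ]
  [ 0   0   0  -1 ]
  [ 0   0   1   0 ]
Swap R2 and R3.
  [ 1  -2  -4  -3 ]
  [ 0   0   1   0 ]
  [ 0   0   0  -1 ]
Multiply R3 by -1.
  [ 1  -2  -4  -3 ]
  [ 0   0   1   0 ]
  [ 0   0   0   1 ]
Add 3 times R3 to R1.
  [ 1  -2  -4  0 ]
  [ 0   0   1  0 ]
  [ 0   0   0  1 ]
Add 4 times R2 to R1.
  [ 1  -2  0  0 ]
  [ 0   0  1  0 ]
  [ 0   0  0  1 ]
Pivot columns are the columns containing a leading 1.

1, 3, 4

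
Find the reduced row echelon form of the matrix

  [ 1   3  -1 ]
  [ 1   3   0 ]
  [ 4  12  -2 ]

[[1, 3, 0], [0, 0, 1], [0, 0, 0]]

ρ2 := ρ2 − ρ1
ρ3 := ρ3 − 4·ρ1
ρ3 := ρ3 − 2·ρ2
ρ1 := ρ1 + ρ2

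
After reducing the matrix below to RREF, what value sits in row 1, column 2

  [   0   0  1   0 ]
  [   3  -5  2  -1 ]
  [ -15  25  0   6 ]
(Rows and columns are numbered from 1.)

R1 <-> R2
R1 → 1/3·R1
R3 → R3 + 15·R1
R3 → R3 − 10·R2
R1 → R1 + 1/3·R3
R1 → R1 − 2/3·R2

-5/3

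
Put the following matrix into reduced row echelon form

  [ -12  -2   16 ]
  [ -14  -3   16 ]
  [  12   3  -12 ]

ρ1 ← -1/12·ρ1
ρ2 ← ρ2 + 14·ρ1
ρ3 ← ρ3 − 12·ρ1
ρ2 ← -3/2·ρ2
ρ3 ← ρ3 − ρ2
ρ1 ← ρ1 − 1/6·ρ2

[[1, 0, -2], [0, 1, 4], [0, 0, 0]]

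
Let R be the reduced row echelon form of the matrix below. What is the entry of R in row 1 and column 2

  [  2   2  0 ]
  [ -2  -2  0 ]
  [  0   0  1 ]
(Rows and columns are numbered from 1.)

1

Multiply ρ1 by 1/2.
  [  1   1  0 ]
  [ -2  -2  0 ]
  [  0   0  1 ]
Add 2 times ρ1 to ρ2.
  [ 1  1  0 ]
  [ 0  0  0 ]
  [ 0  0  1 ]
Swap ρ2 and ρ3.
  [ 1  1  0 ]
  [ 0  0  1 ]
  [ 0  0  0 ]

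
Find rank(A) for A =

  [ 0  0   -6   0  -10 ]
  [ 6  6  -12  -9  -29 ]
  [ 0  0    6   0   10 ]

R1 <-> R2
  [ 6  6  -12  -9  -29 ]
  [ 0  0   -6   0  -10 ]
  [ 0  0    6   0   10 ]
R1 ← 1/6·R1
  [ 1  1  -2  -3/2  -29/6 ]
  [ 0  0  -6     0    -10 ]
  [ 0  0   6     0     10 ]
R2 ← -1/6·R2
  [ 1  1  -2  -3/2  -29/6 ]
  [ 0  0   1     0    5/3 ]
  [ 0  0   6     0     10 ]
R3 ← R3 − 6·R2
  [ 1  1  -2  -3/2  -29/6 ]
  [ 0  0   1     0    5/3 ]
  [ 0  0   0     0      0 ]
R1 ← R1 + 2·R2
  [ 1  1  0  -3/2  -3/2 ]
  [ 0  0  1     0   5/3 ]
  [ 0  0  0     0     0 ]
The reduced form has 2 nonzero rows.

rank = 2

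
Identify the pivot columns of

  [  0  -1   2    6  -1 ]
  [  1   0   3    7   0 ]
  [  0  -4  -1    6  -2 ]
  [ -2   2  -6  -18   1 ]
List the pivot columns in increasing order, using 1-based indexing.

1, 2, 3, 5

r1 <=> r2
  [  1   0   3    7   0 ]
  [  0  -1   2    6  -1 ]
  [  0  -4  -1    6  -2 ]
  [ -2   2  -6  -18   1 ]
r4 := r4 + 2·r1
  [ 1   0   3   7   0 ]
  [ 0  -1   2   6  -1 ]
  [ 0  -4  -1   6  -2 ]
  [ 0   2   0  -4   1 ]
r2 := -1·r2
  [ 1   0   3   7   0 ]
  [ 0   1  -2  -6   1 ]
  [ 0  -4  -1   6  -2 ]
  [ 0   2   0  -4   1 ]
r3 := r3 + 4·r2
  [ 1  0   3    7  0 ]
  [ 0  1  -2   -6  1 ]
  [ 0  0  -9  -18  2 ]
  [ 0  2   0   -4  1 ]
r4 := r4 − 2·r2
  [ 1  0   3    7   0 ]
  [ 0  1  -2   -6   1 ]
  [ 0  0  -9  -18   2 ]
  [ 0  0   4    8  -1 ]
r3 := -1/9·r3
  [ 1  0   3   7     0 ]
  [ 0  1  -2  -6     1 ]
  [ 0  0   1   2  -2/9 ]
  [ 0  0   4   8    -1 ]
r4 := r4 − 4·r3
  [ 1  0   3   7     0 ]
  [ 0  1  -2  -6     1 ]
  [ 0  0   1   2  -2/9 ]
  [ 0  0   0   0  -1/9 ]
r4 := -9·r4
  [ 1  0   3   7     0 ]
  [ 0  1  -2  -6     1 ]
  [ 0  0   1   2  -2/9 ]
  [ 0  0   0   0     1 ]
r3 := r3 + 2/9·r4
  [ 1  0   3   7  0 ]
  [ 0  1  -2  -6  1 ]
  [ 0  0   1   2  0 ]
  [ 0  0   0   0  1 ]
r2 := r2 − r4
  [ 1  0   3   7  0 ]
  [ 0  1  -2  -6  0 ]
  [ 0  0   1   2  0 ]
  [ 0  0   0   0  1 ]
r2 := r2 + 2·r3
  [ 1  0  3   7  0 ]
  [ 0  1  0  -2  0 ]
  [ 0  0  1   2  0 ]
  [ 0  0  0   0  1 ]
r1 := r1 − 3·r3
  [ 1  0  0   1  0 ]
  [ 0  1  0  -2  0 ]
  [ 0  0  1   2  0 ]
  [ 0  0  0   0  1 ]
Pivot columns are the columns containing a leading 1.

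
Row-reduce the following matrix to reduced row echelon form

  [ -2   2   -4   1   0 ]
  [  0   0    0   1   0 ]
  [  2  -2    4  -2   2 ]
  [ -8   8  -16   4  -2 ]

ρ1 -> -1/2·ρ1
  [  1  -1    2  -1/2   0 ]
  [  0   0    0     1   0 ]
  [  2  -2    4    -2   2 ]
  [ -8   8  -16     4  -2 ]
ρ3 -> ρ3 − 2·ρ1
  [  1  -1    2  -1/2   0 ]
  [  0   0    0     1   0 ]
  [  0   0    0    -1   2 ]
  [ -8   8  -16     4  -2 ]
ρ4 -> ρ4 + 8·ρ1
  [ 1  -1  2  -1/2   0 ]
  [ 0   0  0     1   0 ]
  [ 0   0  0    -1   2 ]
  [ 0   0  0     0  -2 ]
ρ3 -> ρ3 + ρ2
  [ 1  -1  2  -1/2   0 ]
  [ 0   0  0     1   0 ]
  [ 0   0  0     0   2 ]
  [ 0   0  0     0  -2 ]
ρ3 -> 1/2·ρ3
  [ 1  -1  2  -1/2   0 ]
  [ 0   0  0     1   0 ]
  [ 0   0  0     0   1 ]
  [ 0   0  0     0  -2 ]
ρ4 -> ρ4 + 2·ρ3
  [ 1  -1  2  -1/2  0 ]
  [ 0   0  0     1  0 ]
  [ 0   0  0     0  1 ]
  [ 0   0  0     0  0 ]
ρ1 -> ρ1 + 1/2·ρ2
  [ 1  -1  2  0  0 ]
  [ 0   0  0  1  0 ]
  [ 0   0  0  0  1 ]
  [ 0   0  0  0  0 ]

[[1, -1, 2, 0, 0], [0, 0, 0, 1, 0], [0, 0, 0, 0, 1], [0, 0, 0, 0, 0]]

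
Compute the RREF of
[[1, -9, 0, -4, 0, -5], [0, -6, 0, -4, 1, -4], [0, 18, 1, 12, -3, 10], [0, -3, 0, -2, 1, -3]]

ρ2 -> -1/6·ρ2
  [ 1  -9  0   -4     0   -5 ]
  [ 0   1  0  2/3  -1/6  2/3 ]
  [ 0  18  1   12    -3   10 ]
  [ 0  -3  0   -2     1   -3 ]
ρ3 -> ρ3 − 18·ρ2
  [ 1  -9  0   -4     0   -5 ]
  [ 0   1  0  2/3  -1/6  2/3 ]
  [ 0   0  1    0     0   -2 ]
  [ 0  -3  0   -2     1   -3 ]
ρ4 -> ρ4 + 3·ρ2
  [ 1  -9  0   -4     0   -5 ]
  [ 0   1  0  2/3  -1/6  2/3 ]
  [ 0   0  1    0     0   -2 ]
  [ 0   0  0    0   1/2   -1 ]
ρ4 -> 2·ρ4
  [ 1  -9  0   -4     0   -5 ]
  [ 0   1  0  2/3  -1/6  2/3 ]
  [ 0   0  1    0     0   -2 ]
  [ 0   0  0    0     1   -2 ]
ρ2 -> ρ2 + 1/6·ρ4
  [ 1  -9  0   -4  0   -5 ]
  [ 0   1  0  2/3  0  1/3 ]
  [ 0   0  1    0  0   -2 ]
  [ 0   0  0    0  1   -2 ]
ρ1 -> ρ1 + 9·ρ2
  [ 1  0  0    2  0   -2 ]
  [ 0  1  0  2/3  0  1/3 ]
  [ 0  0  1    0  0   -2 ]
  [ 0  0  0    0  1   -2 ]

[[1, 0, 0, 2, 0, -2], [0, 1, 0, 2/3, 0, 1/3], [0, 0, 1, 0, 0, -2], [0, 0, 0, 0, 1, -2]]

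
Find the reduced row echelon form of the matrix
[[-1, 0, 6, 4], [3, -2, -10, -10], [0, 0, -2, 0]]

Multiply r1 by -1.
Subtract 3 times r1 from r2.
Multiply r2 by -1/2.
Multiply r3 by -1/2.
Add 4 times r3 to r2.
Add 6 times r3 to r1.

[[1, 0, 0, -4], [0, 1, 0, -1], [0, 0, 1, 0]]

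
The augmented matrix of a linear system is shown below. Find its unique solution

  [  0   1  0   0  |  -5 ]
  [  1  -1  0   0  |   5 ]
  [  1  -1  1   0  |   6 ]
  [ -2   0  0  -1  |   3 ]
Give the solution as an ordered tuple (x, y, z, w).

r1 <-> r2
r3 → r3 − r1
r4 → r4 + 2·r1
r4 → r4 + 2·r2
r4 → -1·r4
r1 → r1 + r2
Reading off the last column: x = 0, y = -5, z = 1, w = -3.

(0, -5, 1, -3)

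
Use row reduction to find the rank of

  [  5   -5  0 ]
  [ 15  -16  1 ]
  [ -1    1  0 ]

rank = 2

R1 := 1/5·R1
  [  1   -1  0 ]
  [ 15  -16  1 ]
  [ -1    1  0 ]
R2 := R2 − 15·R1
  [  1  -1  0 ]
  [  0  -1  1 ]
  [ -1   1  0 ]
R3 := R3 + R1
  [ 1  -1  0 ]
  [ 0  -1  1 ]
  [ 0   0  0 ]
R2 := -1·R2
  [ 1  -1   0 ]
  [ 0   1  -1 ]
  [ 0   0   0 ]
R1 := R1 + R2
  [ 1  0  -1 ]
  [ 0  1  -1 ]
  [ 0  0   0 ]
The reduced form has 2 nonzero rows.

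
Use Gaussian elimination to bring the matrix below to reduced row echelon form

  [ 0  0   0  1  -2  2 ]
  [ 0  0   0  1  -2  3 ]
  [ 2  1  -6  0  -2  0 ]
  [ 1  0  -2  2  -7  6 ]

R1 <-> R3
  [ 2  1  -6  0  -2  0 ]
  [ 0  0   0  1  -2  3 ]
  [ 0  0   0  1  -2  2 ]
  [ 1  0  -2  2  -7  6 ]
R1 -> 1/2·R1
  [ 1  1/2  -3  0  -1  0 ]
  [ 0    0   0  1  -2  3 ]
  [ 0    0   0  1  -2  2 ]
  [ 1    0  -2  2  -7  6 ]
R4 -> R4 − R1
  [ 1   1/2  -3  0  -1  0 ]
  [ 0     0   0  1  -2  3 ]
  [ 0     0   0  1  -2  2 ]
  [ 0  -1/2   1  2  -6  6 ]
R2 <-> R4
  [ 1   1/2  -3  0  -1  0 ]
  [ 0  -1/2   1  2  -6  6 ]
  [ 0     0   0  1  -2  2 ]
  [ 0     0   0  1  -2  3 ]
R2 -> -2·R2
  [ 1  1/2  -3   0  -1    0 ]
  [ 0    1  -2  -4  12  -12 ]
  [ 0    0   0   1  -2    2 ]
  [ 0    0   0   1  -2    3 ]
R4 -> R4 − R3
  [ 1  1/2  -3   0  -1    0 ]
  [ 0    1  -2  -4  12  -12 ]
  [ 0    0   0   1  -2    2 ]
  [ 0    0   0   0   0    1 ]
R3 -> R3 − 2·R4
  [ 1  1/2  -3   0  -1    0 ]
  [ 0    1  -2  -4  12  -12 ]
  [ 0    0   0   1  -2    0 ]
  [ 0    0   0   0   0    1 ]
R2 -> R2 + 12·R4
  [ 1  1/2  -3   0  -1  0 ]
  [ 0    1  -2  -4  12  0 ]
  [ 0    0   0   1  -2  0 ]
  [ 0    0   0   0   0  1 ]
R2 -> R2 + 4·R3
  [ 1  1/2  -3  0  -1  0 ]
  [ 0    1  -2  0   4  0 ]
  [ 0    0   0  1  -2  0 ]
  [ 0    0   0  0   0  1 ]
R1 -> R1 − 1/2·R2
  [ 1  0  -2  0  -3  0 ]
  [ 0  1  -2  0   4  0 ]
  [ 0  0   0  1  -2  0 ]
  [ 0  0   0  0   0  1 ]

[[1, 0, -2, 0, -3, 0], [0, 1, -2, 0, 4, 0], [0, 0, 0, 1, -2, 0], [0, 0, 0, 0, 0, 1]]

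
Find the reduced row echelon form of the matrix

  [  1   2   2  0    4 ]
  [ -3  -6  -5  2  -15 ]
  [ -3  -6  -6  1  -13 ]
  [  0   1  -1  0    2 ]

[[1, 0, 0, 0, 4], [0, 1, 0, 0, 1], [0, 0, 1, 0, -1], [0, 0, 0, 1, -1]]

R2 := R2 + 3·R1
  [  1   2   2  0    4 ]
  [  0   0   1  2   -3 ]
  [ -3  -6  -6  1  -13 ]
  [  0   1  -1  0    2 ]
R3 := R3 + 3·R1
  [ 1  2   2  0   4 ]
  [ 0  0   1  2  -3 ]
  [ 0  0   0  1  -1 ]
  [ 0  1  -1  0   2 ]
R2 <=> R4
  [ 1  2   2  0   4 ]
  [ 0  1  -1  0   2 ]
  [ 0  0   0  1  -1 ]
  [ 0  0   1  2  -3 ]
R3 <=> R4
  [ 1  2   2  0   4 ]
  [ 0  1  -1  0   2 ]
  [ 0  0   1  2  -3 ]
  [ 0  0   0  1  -1 ]
R3 := R3 − 2·R4
  [ 1  2   2  0   4 ]
  [ 0  1  -1  0   2 ]
  [ 0  0   1  0  -1 ]
  [ 0  0   0  1  -1 ]
R2 := R2 + R3
  [ 1  2  2  0   4 ]
  [ 0  1  0  0   1 ]
  [ 0  0  1  0  -1 ]
  [ 0  0  0  1  -1 ]
R1 := R1 − 2·R3
  [ 1  2  0  0   6 ]
  [ 0  1  0  0   1 ]
  [ 0  0  1  0  -1 ]
  [ 0  0  0  1  -1 ]
R1 := R1 − 2·R2
  [ 1  0  0  0   4 ]
  [ 0  1  0  0   1 ]
  [ 0  0  1  0  -1 ]
  [ 0  0  0  1  -1 ]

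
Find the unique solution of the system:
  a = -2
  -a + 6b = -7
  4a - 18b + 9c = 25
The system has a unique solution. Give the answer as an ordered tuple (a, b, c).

(-2, -3/2, 2/3)

Form the augmented matrix and row-reduce:
  [  1    0  0  |  -2 ]
  [ -1    6  0  |  -7 ]
  [  4  -18  9  |  25 ]
R2 := R2 + R1
  [ 1    0  0  |  -2 ]
  [ 0    6  0  |  -9 ]
  [ 4  -18  9  |  25 ]
R3 := R3 − 4·R1
  [ 1    0  0  |  -2 ]
  [ 0    6  0  |  -9 ]
  [ 0  -18  9  |  33 ]
R2 := 1/6·R2
  [ 1    0  0  |    -2 ]
  [ 0    1  0  |  -3/2 ]
  [ 0  -18  9  |    33 ]
R3 := R3 + 18·R2
  [ 1  0  0  |    -2 ]
  [ 0  1  0  |  -3/2 ]
  [ 0  0  9  |     6 ]
R3 := 1/9·R3
  [ 1  0  0  |    -2 ]
  [ 0  1  0  |  -3/2 ]
  [ 0  0  1  |   2/3 ]
Reading off the last column: a = -2, b = -3/2, c = 2/3.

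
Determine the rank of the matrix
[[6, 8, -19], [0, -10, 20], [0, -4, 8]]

Multiply ρ1 by 1/6.
  [ 1  4/3  -19/6 ]
  [ 0  -10     20 ]
  [ 0   -4      8 ]
Multiply ρ2 by -1/10.
  [ 1  4/3  -19/6 ]
  [ 0    1     -2 ]
  [ 0   -4      8 ]
Add 4 times ρ2 to ρ3.
  [ 1  4/3  -19/6 ]
  [ 0    1     -2 ]
  [ 0    0      0 ]
Subtract 4/3 times ρ2 from ρ1.
  [ 1  0  -1/2 ]
  [ 0  1    -2 ]
  [ 0  0     0 ]
The reduced form has 2 nonzero rows.

rank = 2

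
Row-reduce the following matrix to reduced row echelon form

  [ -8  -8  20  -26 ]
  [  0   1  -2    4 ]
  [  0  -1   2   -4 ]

ρ1 := -1/8·ρ1
  [ 1   1  -5/2  13/4 ]
  [ 0   1    -2     4 ]
  [ 0  -1     2    -4 ]
ρ3 := ρ3 + ρ2
  [ 1  1  -5/2  13/4 ]
  [ 0  1    -2     4 ]
  [ 0  0     0     0 ]
ρ1 := ρ1 − ρ2
  [ 1  0  -1/2  -3/4 ]
  [ 0  1    -2     4 ]
  [ 0  0     0     0 ]

[[1, 0, -1/2, -3/4], [0, 1, -2, 4], [0, 0, 0, 0]]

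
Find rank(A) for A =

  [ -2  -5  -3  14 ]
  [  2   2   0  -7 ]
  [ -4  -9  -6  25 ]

R1 ← -1/2·R1
  [  1  5/2  3/2  -7 ]
  [  2    2    0  -7 ]
  [ -4   -9   -6  25 ]
R2 ← R2 − 2·R1
  [  1  5/2  3/2  -7 ]
  [  0   -3   -3   7 ]
  [ -4   -9   -6  25 ]
R3 ← R3 + 4·R1
  [ 1  5/2  3/2  -7 ]
  [ 0   -3   -3   7 ]
  [ 0    1    0  -3 ]
R2 ← -1/3·R2
  [ 1  5/2  3/2    -7 ]
  [ 0    1    1  -7/3 ]
  [ 0    1    0    -3 ]
R3 ← R3 − R2
  [ 1  5/2  3/2    -7 ]
  [ 0    1    1  -7/3 ]
  [ 0    0   -1  -2/3 ]
R3 ← -1·R3
  [ 1  5/2  3/2    -7 ]
  [ 0    1    1  -7/3 ]
  [ 0    0    1   2/3 ]
R2 ← R2 − R3
  [ 1  5/2  3/2   -7 ]
  [ 0    1    0   -3 ]
  [ 0    0    1  2/3 ]
R1 ← R1 − 3/2·R3
  [ 1  5/2  0   -8 ]
  [ 0    1  0   -3 ]
  [ 0    0  1  2/3 ]
R1 ← R1 − 5/2·R2
  [ 1  0  0  -1/2 ]
  [ 0  1  0    -3 ]
  [ 0  0  1   2/3 ]
The reduced form has 3 nonzero rows.

rank = 3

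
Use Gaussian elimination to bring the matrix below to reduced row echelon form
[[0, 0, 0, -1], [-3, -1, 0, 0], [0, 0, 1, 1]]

[[1, 1/3, 0, 0], [0, 0, 1, 0], [0, 0, 0, 1]]

R1 <-> R2
R1 → -1/3·R1
R2 <-> R3
R3 → -1·R3
R2 → R2 − R3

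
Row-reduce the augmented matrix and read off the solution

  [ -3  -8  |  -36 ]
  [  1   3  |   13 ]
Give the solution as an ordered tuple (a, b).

R1 → -1/3·R1
  [ 1  8/3  |  12 ]
  [ 1    3  |  13 ]
R2 → R2 − R1
  [ 1  8/3  |  12 ]
  [ 0  1/3  |   1 ]
R2 → 3·R2
  [ 1  8/3  |  12 ]
  [ 0    1  |   3 ]
R1 → R1 − 8/3·R2
  [ 1  0  |  4 ]
  [ 0  1  |  3 ]
Reading off the last column: a = 4, b = 3.

(4, 3)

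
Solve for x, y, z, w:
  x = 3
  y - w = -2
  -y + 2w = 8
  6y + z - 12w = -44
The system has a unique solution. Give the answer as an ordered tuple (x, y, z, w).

(3, 4, 4, 6)

Form the augmented matrix and row-reduce:
  [ 1   0  0    0  |    3 ]
  [ 0   1  0   -1  |   -2 ]
  [ 0  -1  0    2  |    8 ]
  [ 0   6  1  -12  |  -44 ]
ρ3 := ρ3 + ρ2
ρ4 := ρ4 − 6·ρ2
ρ3 <=> ρ4
ρ3 := ρ3 + 6·ρ4
ρ2 := ρ2 + ρ4
Reading off the last column: x = 3, y = 4, z = 4, w = 6.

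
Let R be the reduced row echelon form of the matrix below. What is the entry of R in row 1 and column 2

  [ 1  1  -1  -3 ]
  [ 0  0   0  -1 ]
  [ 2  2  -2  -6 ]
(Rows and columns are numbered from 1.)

Subtract 2 times R1 from R3.
  [ 1  1  -1  -3 ]
  [ 0  0   0  -1 ]
  [ 0  0   0   0 ]
Multiply R2 by -1.
  [ 1  1  -1  -3 ]
  [ 0  0   0   1 ]
  [ 0  0   0   0 ]
Add 3 times R2 to R1.
  [ 1  1  -1  0 ]
  [ 0  0   0  1 ]
  [ 0  0   0  0 ]

1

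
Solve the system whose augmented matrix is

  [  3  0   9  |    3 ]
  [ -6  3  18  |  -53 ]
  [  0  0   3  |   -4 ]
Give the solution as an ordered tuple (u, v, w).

(5, 1/3, -4/3)

ρ1 → 1/3·ρ1
  [  1  0   3  |    1 ]
  [ -6  3  18  |  -53 ]
  [  0  0   3  |   -4 ]
ρ2 → ρ2 + 6·ρ1
  [ 1  0   3  |    1 ]
  [ 0  3  36  |  -47 ]
  [ 0  0   3  |   -4 ]
ρ2 → 1/3·ρ2
  [ 1  0   3  |      1 ]
  [ 0  1  12  |  -47/3 ]
  [ 0  0   3  |     -4 ]
ρ3 → 1/3·ρ3
  [ 1  0   3  |      1 ]
  [ 0  1  12  |  -47/3 ]
  [ 0  0   1  |   -4/3 ]
ρ2 → ρ2 − 12·ρ3
  [ 1  0  3  |     1 ]
  [ 0  1  0  |   1/3 ]
  [ 0  0  1  |  -4/3 ]
ρ1 → ρ1 − 3·ρ3
  [ 1  0  0  |     5 ]
  [ 0  1  0  |   1/3 ]
  [ 0  0  1  |  -4/3 ]
Reading off the last column: u = 5, v = 1/3, w = -4/3.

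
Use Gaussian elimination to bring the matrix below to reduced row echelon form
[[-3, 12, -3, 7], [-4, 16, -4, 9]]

[[1, -4, 1, 0], [0, 0, 0, 1]]

R1 → -1/3·R1
  [  1  -4   1  -7/3 ]
  [ -4  16  -4     9 ]
R2 → R2 + 4·R1
  [ 1  -4  1  -7/3 ]
  [ 0   0  0  -1/3 ]
R2 → -3·R2
  [ 1  -4  1  -7/3 ]
  [ 0   0  0     1 ]
R1 → R1 + 7/3·R2
  [ 1  -4  1  0 ]
  [ 0   0  0  1 ]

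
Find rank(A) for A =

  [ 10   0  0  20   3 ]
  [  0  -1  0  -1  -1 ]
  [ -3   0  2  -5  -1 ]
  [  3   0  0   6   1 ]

R1 := 1/10·R1
  [  1   0  0   2  3/10 ]
  [  0  -1  0  -1    -1 ]
  [ -3   0  2  -5    -1 ]
  [  3   0  0   6     1 ]
R3 := R3 + 3·R1
  [ 1   0  0   2   3/10 ]
  [ 0  -1  0  -1     -1 ]
  [ 0   0  2   1  -1/10 ]
  [ 3   0  0   6      1 ]
R4 := R4 − 3·R1
  [ 1   0  0   2   3/10 ]
  [ 0  -1  0  -1     -1 ]
  [ 0   0  2   1  -1/10 ]
  [ 0   0  0   0   1/10 ]
R2 := -1·R2
  [ 1  0  0  2   3/10 ]
  [ 0  1  0  1      1 ]
  [ 0  0  2  1  -1/10 ]
  [ 0  0  0  0   1/10 ]
R3 := 1/2·R3
  [ 1  0  0    2   3/10 ]
  [ 0  1  0    1      1 ]
  [ 0  0  1  1/2  -1/20 ]
  [ 0  0  0    0   1/10 ]
R4 := 10·R4
  [ 1  0  0    2   3/10 ]
  [ 0  1  0    1      1 ]
  [ 0  0  1  1/2  -1/20 ]
  [ 0  0  0    0      1 ]
R3 := R3 + 1/20·R4
  [ 1  0  0    2  3/10 ]
  [ 0  1  0    1     1 ]
  [ 0  0  1  1/2     0 ]
  [ 0  0  0    0     1 ]
R2 := R2 − R4
  [ 1  0  0    2  3/10 ]
  [ 0  1  0    1     0 ]
  [ 0  0  1  1/2     0 ]
  [ 0  0  0    0     1 ]
R1 := R1 − 3/10·R4
  [ 1  0  0    2  0 ]
  [ 0  1  0    1  0 ]
  [ 0  0  1  1/2  0 ]
  [ 0  0  0    0  1 ]
The reduced form has 4 nonzero rows.

rank = 4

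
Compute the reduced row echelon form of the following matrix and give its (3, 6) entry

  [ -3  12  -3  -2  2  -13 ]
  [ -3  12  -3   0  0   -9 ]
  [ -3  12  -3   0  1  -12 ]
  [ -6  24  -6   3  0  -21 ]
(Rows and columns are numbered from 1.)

-3

Multiply R1 by -1/3.
  [  1  -4   1  2/3  -2/3  13/3 ]
  [ -3  12  -3    0     0    -9 ]
  [ -3  12  -3    0     1   -12 ]
  [ -6  24  -6    3     0   -21 ]
Add 3 times R1 to R2.
  [  1  -4   1  2/3  -2/3  13/3 ]
  [  0   0   0    2    -2     4 ]
  [ -3  12  -3    0     1   -12 ]
  [ -6  24  -6    3     0   -21 ]
Add 3 times R1 to R3.
  [  1  -4   1  2/3  -2/3  13/3 ]
  [  0   0   0    2    -2     4 ]
  [  0   0   0    2    -1     1 ]
  [ -6  24  -6    3     0   -21 ]
Add 6 times R1 to R4.
  [ 1  -4  1  2/3  -2/3  13/3 ]
  [ 0   0  0    2    -2     4 ]
  [ 0   0  0    2    -1     1 ]
  [ 0   0  0    7    -4     5 ]
Multiply R2 by 1/2.
  [ 1  -4  1  2/3  -2/3  13/3 ]
  [ 0   0  0    1    -1     2 ]
  [ 0   0  0    2    -1     1 ]
  [ 0   0  0    7    -4     5 ]
Subtract 2 times R2 from R3.
  [ 1  -4  1  2/3  -2/3  13/3 ]
  [ 0   0  0    1    -1     2 ]
  [ 0   0  0    0     1    -3 ]
  [ 0   0  0    7    -4     5 ]
Subtract 7 times R2 from R4.
  [ 1  -4  1  2/3  -2/3  13/3 ]
  [ 0   0  0    1    -1     2 ]
  [ 0   0  0    0     1    -3 ]
  [ 0   0  0    0     3    -9 ]
Subtract 3 times R3 from R4.
  [ 1  -4  1  2/3  -2/3  13/3 ]
  [ 0   0  0    1    -1     2 ]
  [ 0   0  0    0     1    -3 ]
  [ 0   0  0    0     0     0 ]
Add R3 to R2.
  [ 1  -4  1  2/3  -2/3  13/3 ]
  [ 0   0  0    1     0    -1 ]
  [ 0   0  0    0     1    -3 ]
  [ 0   0  0    0     0     0 ]
Add 2/3 times R3 to R1.
  [ 1  -4  1  2/3  0  7/3 ]
  [ 0   0  0    1  0   -1 ]
  [ 0   0  0    0  1   -3 ]
  [ 0   0  0    0  0    0 ]
Subtract 2/3 times R2 from R1.
  [ 1  -4  1  0  0   3 ]
  [ 0   0  0  1  0  -1 ]
  [ 0   0  0  0  1  -3 ]
  [ 0   0  0  0  0   0 ]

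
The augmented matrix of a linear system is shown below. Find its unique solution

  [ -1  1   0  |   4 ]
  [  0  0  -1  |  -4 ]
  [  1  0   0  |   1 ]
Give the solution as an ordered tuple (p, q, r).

R1 → -1·R1
  [ 1  -1   0  |  -4 ]
  [ 0   0  -1  |  -4 ]
  [ 1   0   0  |   1 ]
R3 → R3 − R1
  [ 1  -1   0  |  -4 ]
  [ 0   0  -1  |  -4 ]
  [ 0   1   0  |   5 ]
R2 <-> R3
  [ 1  -1   0  |  -4 ]
  [ 0   1   0  |   5 ]
  [ 0   0  -1  |  -4 ]
R3 → -1·R3
  [ 1  -1  0  |  -4 ]
  [ 0   1  0  |   5 ]
  [ 0   0  1  |   4 ]
R1 → R1 + R2
  [ 1  0  0  |  1 ]
  [ 0  1  0  |  5 ]
  [ 0  0  1  |  4 ]
Reading off the last column: p = 1, q = 5, r = 4.

(1, 5, 4)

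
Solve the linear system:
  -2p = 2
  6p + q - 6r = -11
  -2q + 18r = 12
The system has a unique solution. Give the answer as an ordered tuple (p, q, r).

(-1, -3, 1/3)

Form the augmented matrix and row-reduce:
  [ -2   0   0  |    2 ]
  [  6   1  -6  |  -11 ]
  [  0  -2  18  |   12 ]
Multiply r1 by -1/2.
  [ 1   0   0  |   -1 ]
  [ 6   1  -6  |  -11 ]
  [ 0  -2  18  |   12 ]
Subtract 6 times r1 from r2.
  [ 1   0   0  |  -1 ]
  [ 0   1  -6  |  -5 ]
  [ 0  -2  18  |  12 ]
Add 2 times r2 to r3.
  [ 1  0   0  |  -1 ]
  [ 0  1  -6  |  -5 ]
  [ 0  0   6  |   2 ]
Multiply r3 by 1/6.
  [ 1  0   0  |   -1 ]
  [ 0  1  -6  |   -5 ]
  [ 0  0   1  |  1/3 ]
Add 6 times r3 to r2.
  [ 1  0  0  |   -1 ]
  [ 0  1  0  |   -3 ]
  [ 0  0  1  |  1/3 ]
Reading off the last column: p = -1, q = -3, r = 1/3.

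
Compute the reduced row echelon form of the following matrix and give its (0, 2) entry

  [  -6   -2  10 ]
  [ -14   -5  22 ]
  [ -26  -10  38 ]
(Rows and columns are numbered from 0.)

-3

Multiply R1 by -1/6.
  [   1  1/3  -5/3 ]
  [ -14   -5    22 ]
  [ -26  -10    38 ]
Add 14 times R1 to R2.
  [   1   1/3  -5/3 ]
  [   0  -1/3  -4/3 ]
  [ -26   -10    38 ]
Add 26 times R1 to R3.
  [ 1   1/3   -5/3 ]
  [ 0  -1/3   -4/3 ]
  [ 0  -4/3  -16/3 ]
Multiply R2 by -3.
  [ 1   1/3   -5/3 ]
  [ 0     1      4 ]
  [ 0  -4/3  -16/3 ]
Add 4/3 times R2 to R3.
  [ 1  1/3  -5/3 ]
  [ 0    1     4 ]
  [ 0    0     0 ]
Subtract 1/3 times R2 from R1.
  [ 1  0  -3 ]
  [ 0  1   4 ]
  [ 0  0   0 ]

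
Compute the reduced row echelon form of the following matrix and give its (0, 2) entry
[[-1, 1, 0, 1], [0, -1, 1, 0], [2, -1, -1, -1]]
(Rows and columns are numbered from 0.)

-1

r1 ← -1·r1
  [ 1  -1   0  -1 ]
  [ 0  -1   1   0 ]
  [ 2  -1  -1  -1 ]
r3 ← r3 − 2·r1
  [ 1  -1   0  -1 ]
  [ 0  -1   1   0 ]
  [ 0   1  -1   1 ]
r2 ← -1·r2
  [ 1  -1   0  -1 ]
  [ 0   1  -1   0 ]
  [ 0   1  -1   1 ]
r3 ← r3 − r2
  [ 1  -1   0  -1 ]
  [ 0   1  -1   0 ]
  [ 0   0   0   1 ]
r1 ← r1 + r3
  [ 1  -1   0  0 ]
  [ 0   1  -1  0 ]
  [ 0   0   0  1 ]
r1 ← r1 + r2
  [ 1  0  -1  0 ]
  [ 0  1  -1  0 ]
  [ 0  0   0  1 ]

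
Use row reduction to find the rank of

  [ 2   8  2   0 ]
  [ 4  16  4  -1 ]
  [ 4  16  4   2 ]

rank = 2

Multiply R1 by 1/2.
  [ 1   4  1   0 ]
  [ 4  16  4  -1 ]
  [ 4  16  4   2 ]
Subtract 4 times R1 from R2.
  [ 1   4  1   0 ]
  [ 0   0  0  -1 ]
  [ 4  16  4   2 ]
Subtract 4 times R1 from R3.
  [ 1  4  1   0 ]
  [ 0  0  0  -1 ]
  [ 0  0  0   2 ]
Multiply R2 by -1.
  [ 1  4  1  0 ]
  [ 0  0  0  1 ]
  [ 0  0  0  2 ]
Subtract 2 times R2 from R3.
  [ 1  4  1  0 ]
  [ 0  0  0  1 ]
  [ 0  0  0  0 ]
The reduced form has 2 nonzero rows.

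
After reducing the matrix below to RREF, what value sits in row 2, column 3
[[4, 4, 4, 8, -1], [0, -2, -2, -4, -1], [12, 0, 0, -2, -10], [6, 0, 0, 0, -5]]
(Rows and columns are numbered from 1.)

R1 ← 1/4·R1
  [  1   1   1   2  -1/4 ]
  [  0  -2  -2  -4    -1 ]
  [ 12   0   0  -2   -10 ]
  [  6   0   0   0    -5 ]
R3 ← R3 − 12·R1
  [ 1    1    1    2  -1/4 ]
  [ 0   -2   -2   -4    -1 ]
  [ 0  -12  -12  -26    -7 ]
  [ 6    0    0    0    -5 ]
R4 ← R4 − 6·R1
  [ 1    1    1    2  -1/4 ]
  [ 0   -2   -2   -4    -1 ]
  [ 0  -12  -12  -26    -7 ]
  [ 0   -6   -6  -12  -7/2 ]
R2 ← -1/2·R2
  [ 1    1    1    2  -1/4 ]
  [ 0    1    1    2   1/2 ]
  [ 0  -12  -12  -26    -7 ]
  [ 0   -6   -6  -12  -7/2 ]
R3 ← R3 + 12·R2
  [ 1   1   1    2  -1/4 ]
  [ 0   1   1    2   1/2 ]
  [ 0   0   0   -2    -1 ]
  [ 0  -6  -6  -12  -7/2 ]
R4 ← R4 + 6·R2
  [ 1  1  1   2  -1/4 ]
  [ 0  1  1   2   1/2 ]
  [ 0  0  0  -2    -1 ]
  [ 0  0  0   0  -1/2 ]
R3 ← -1/2·R3
  [ 1  1  1  2  -1/4 ]
  [ 0  1  1  2   1/2 ]
  [ 0  0  0  1   1/2 ]
  [ 0  0  0  0  -1/2 ]
R4 ← -2·R4
  [ 1  1  1  2  -1/4 ]
  [ 0  1  1  2   1/2 ]
  [ 0  0  0  1   1/2 ]
  [ 0  0  0  0     1 ]
R3 ← R3 − 1/2·R4
  [ 1  1  1  2  -1/4 ]
  [ 0  1  1  2   1/2 ]
  [ 0  0  0  1     0 ]
  [ 0  0  0  0     1 ]
R2 ← R2 − 1/2·R4
  [ 1  1  1  2  -1/4 ]
  [ 0  1  1  2     0 ]
  [ 0  0  0  1     0 ]
  [ 0  0  0  0     1 ]
R1 ← R1 + 1/4·R4
  [ 1  1  1  2  0 ]
  [ 0  1  1  2  0 ]
  [ 0  0  0  1  0 ]
  [ 0  0  0  0  1 ]
R2 ← R2 − 2·R3
  [ 1  1  1  2  0 ]
  [ 0  1  1  0  0 ]
  [ 0  0  0  1  0 ]
  [ 0  0  0  0  1 ]
R1 ← R1 − 2·R3
  [ 1  1  1  0  0 ]
  [ 0  1  1  0  0 ]
  [ 0  0  0  1  0 ]
  [ 0  0  0  0  1 ]
R1 ← R1 − R2
  [ 1  0  0  0  0 ]
  [ 0  1  1  0  0 ]
  [ 0  0  0  1  0 ]
  [ 0  0  0  0  1 ]

1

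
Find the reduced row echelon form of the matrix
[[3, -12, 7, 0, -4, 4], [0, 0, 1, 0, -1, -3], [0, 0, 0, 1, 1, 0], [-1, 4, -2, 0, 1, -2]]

[[1, -4, 0, 0, 1, 0], [0, 0, 1, 0, -1, 0], [0, 0, 0, 1, 1, 0], [0, 0, 0, 0, 0, 1]]

Multiply ρ1 by 1/3.
Add ρ1 to ρ4.
Subtract 1/3 times ρ2 from ρ4.
Multiply ρ4 by 3.
Add 3 times ρ4 to ρ2.
Subtract 4/3 times ρ4 from ρ1.
Subtract 7/3 times ρ2 from ρ1.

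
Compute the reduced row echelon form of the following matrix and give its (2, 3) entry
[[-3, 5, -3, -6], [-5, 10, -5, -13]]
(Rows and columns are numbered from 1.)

R1 -> -1/3·R1
  [  1  -5/3   1    2 ]
  [ -5    10  -5  -13 ]
R2 -> R2 + 5·R1
  [ 1  -5/3  1   2 ]
  [ 0   5/3  0  -3 ]
R2 -> 3/5·R2
  [ 1  -5/3  1     2 ]
  [ 0     1  0  -9/5 ]
R1 -> R1 + 5/3·R2
  [ 1  0  1    -1 ]
  [ 0  1  0  -9/5 ]

0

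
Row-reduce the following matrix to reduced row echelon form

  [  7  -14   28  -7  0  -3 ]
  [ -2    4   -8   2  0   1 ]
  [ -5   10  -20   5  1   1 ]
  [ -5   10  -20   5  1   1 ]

[[1, -2, 4, -1, 0, 0], [0, 0, 0, 0, 1, 0], [0, 0, 0, 0, 0, 1], [0, 0, 0, 0, 0, 0]]

R1 → 1/7·R1
  [  1  -2    4  -1  0  -3/7 ]
  [ -2   4   -8   2  0     1 ]
  [ -5  10  -20   5  1     1 ]
  [ -5  10  -20   5  1     1 ]
R2 → R2 + 2·R1
  [  1  -2    4  -1  0  -3/7 ]
  [  0   0    0   0  0   1/7 ]
  [ -5  10  -20   5  1     1 ]
  [ -5  10  -20   5  1     1 ]
R3 → R3 + 5·R1
  [  1  -2    4  -1  0  -3/7 ]
  [  0   0    0   0  0   1/7 ]
  [  0   0    0   0  1  -8/7 ]
  [ -5  10  -20   5  1     1 ]
R4 → R4 + 5·R1
  [ 1  -2  4  -1  0  -3/7 ]
  [ 0   0  0   0  0   1/7 ]
  [ 0   0  0   0  1  -8/7 ]
  [ 0   0  0   0  1  -8/7 ]
R2 <=> R3
  [ 1  -2  4  -1  0  -3/7 ]
  [ 0   0  0   0  1  -8/7 ]
  [ 0   0  0   0  0   1/7 ]
  [ 0   0  0   0  1  -8/7 ]
R4 → R4 − R2
  [ 1  -2  4  -1  0  -3/7 ]
  [ 0   0  0   0  1  -8/7 ]
  [ 0   0  0   0  0   1/7 ]
  [ 0   0  0   0  0     0 ]
R3 → 7·R3
  [ 1  -2  4  -1  0  -3/7 ]
  [ 0   0  0   0  1  -8/7 ]
  [ 0   0  0   0  0     1 ]
  [ 0   0  0   0  0     0 ]
R2 → R2 + 8/7·R3
  [ 1  -2  4  -1  0  -3/7 ]
  [ 0   0  0   0  1     0 ]
  [ 0   0  0   0  0     1 ]
  [ 0   0  0   0  0     0 ]
R1 → R1 + 3/7·R3
  [ 1  -2  4  -1  0  0 ]
  [ 0   0  0   0  1  0 ]
  [ 0   0  0   0  0  1 ]
  [ 0   0  0   0  0  0 ]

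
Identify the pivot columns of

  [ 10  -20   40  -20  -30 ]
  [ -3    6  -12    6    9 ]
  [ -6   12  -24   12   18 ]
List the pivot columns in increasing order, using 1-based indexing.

1

R1 -> 1/10·R1
  [  1  -2    4  -2  -3 ]
  [ -3   6  -12   6   9 ]
  [ -6  12  -24  12  18 ]
R2 -> R2 + 3·R1
  [  1  -2    4  -2  -3 ]
  [  0   0    0   0   0 ]
  [ -6  12  -24  12  18 ]
R3 -> R3 + 6·R1
  [ 1  -2  4  -2  -3 ]
  [ 0   0  0   0   0 ]
  [ 0   0  0   0   0 ]
Pivot columns are the columns containing a leading 1.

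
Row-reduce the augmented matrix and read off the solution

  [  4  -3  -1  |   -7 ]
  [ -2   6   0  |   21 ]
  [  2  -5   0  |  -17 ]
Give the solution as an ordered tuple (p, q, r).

(3/2, 4, 1)

ρ1 -> 1/4·ρ1
  [  1  -3/4  -1/4  |  -7/4 ]
  [ -2     6     0  |    21 ]
  [  2    -5     0  |   -17 ]
ρ2 -> ρ2 + 2·ρ1
  [ 1  -3/4  -1/4  |  -7/4 ]
  [ 0   9/2  -1/2  |  35/2 ]
  [ 2    -5     0  |   -17 ]
ρ3 -> ρ3 − 2·ρ1
  [ 1  -3/4  -1/4  |   -7/4 ]
  [ 0   9/2  -1/2  |   35/2 ]
  [ 0  -7/2   1/2  |  -27/2 ]
ρ2 -> 2/9·ρ2
  [ 1  -3/4  -1/4  |   -7/4 ]
  [ 0     1  -1/9  |   35/9 ]
  [ 0  -7/2   1/2  |  -27/2 ]
ρ3 -> ρ3 + 7/2·ρ2
  [ 1  -3/4  -1/4  |  -7/4 ]
  [ 0     1  -1/9  |  35/9 ]
  [ 0     0   1/9  |   1/9 ]
ρ3 -> 9·ρ3
  [ 1  -3/4  -1/4  |  -7/4 ]
  [ 0     1  -1/9  |  35/9 ]
  [ 0     0     1  |     1 ]
ρ2 -> ρ2 + 1/9·ρ3
  [ 1  -3/4  -1/4  |  -7/4 ]
  [ 0     1     0  |     4 ]
  [ 0     0     1  |     1 ]
ρ1 -> ρ1 + 1/4·ρ3
  [ 1  -3/4  0  |  -3/2 ]
  [ 0     1  0  |     4 ]
  [ 0     0  1  |     1 ]
ρ1 -> ρ1 + 3/4·ρ2
  [ 1  0  0  |  3/2 ]
  [ 0  1  0  |    4 ]
  [ 0  0  1  |    1 ]
Reading off the last column: p = 3/2, q = 4, r = 1.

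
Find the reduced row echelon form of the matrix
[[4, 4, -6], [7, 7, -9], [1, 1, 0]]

R1 → 1/4·R1
R2 → R2 − 7·R1
R3 → R3 − R1
R2 → 2/3·R2
R3 → R3 − 3/2·R2
R1 → R1 + 3/2·R2

[[1, 1, 0], [0, 0, 1], [0, 0, 0]]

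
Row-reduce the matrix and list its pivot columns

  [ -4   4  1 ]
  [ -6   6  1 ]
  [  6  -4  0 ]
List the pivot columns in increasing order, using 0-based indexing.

r1 → -1/4·r1
r2 → r2 + 6·r1
r3 → r3 − 6·r1
r2 ↔ r3
r2 → 1/2·r2
r3 → -2·r3
r2 → r2 − 3/4·r3
r1 → r1 + 1/4·r3
r1 → r1 + r2
Pivot columns are the columns containing a leading 1.

0, 1, 2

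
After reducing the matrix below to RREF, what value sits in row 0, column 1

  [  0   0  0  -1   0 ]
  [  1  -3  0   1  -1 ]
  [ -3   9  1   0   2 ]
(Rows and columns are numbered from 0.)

-3

r1 <-> r2
  [  1  -3  0   1  -1 ]
  [  0   0  0  -1   0 ]
  [ -3   9  1   0   2 ]
r3 := r3 + 3·r1
  [ 1  -3  0   1  -1 ]
  [ 0   0  0  -1   0 ]
  [ 0   0  1   3  -1 ]
r2 <-> r3
  [ 1  -3  0   1  -1 ]
  [ 0   0  1   3  -1 ]
  [ 0   0  0  -1   0 ]
r3 := -1·r3
  [ 1  -3  0  1  -1 ]
  [ 0   0  1  3  -1 ]
  [ 0   0  0  1   0 ]
r2 := r2 − 3·r3
  [ 1  -3  0  1  -1 ]
  [ 0   0  1  0  -1 ]
  [ 0   0  0  1   0 ]
r1 := r1 − r3
  [ 1  -3  0  0  -1 ]
  [ 0   0  1  0  -1 ]
  [ 0   0  0  1   0 ]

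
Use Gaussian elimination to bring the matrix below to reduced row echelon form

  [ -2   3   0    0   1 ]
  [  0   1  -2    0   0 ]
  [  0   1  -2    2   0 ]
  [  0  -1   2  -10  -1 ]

[[1, 0, -3, 0, 0], [0, 1, -2, 0, 0], [0, 0, 0, 1, 0], [0, 0, 0, 0, 1]]

ρ1 ← -1/2·ρ1
  [ 1  -3/2   0    0  -1/2 ]
  [ 0     1  -2    0     0 ]
  [ 0     1  -2    2     0 ]
  [ 0    -1   2  -10    -1 ]
ρ3 ← ρ3 − ρ2
  [ 1  -3/2   0    0  -1/2 ]
  [ 0     1  -2    0     0 ]
  [ 0     0   0    2     0 ]
  [ 0    -1   2  -10    -1 ]
ρ4 ← ρ4 + ρ2
  [ 1  -3/2   0    0  -1/2 ]
  [ 0     1  -2    0     0 ]
  [ 0     0   0    2     0 ]
  [ 0     0   0  -10    -1 ]
ρ3 ← 1/2·ρ3
  [ 1  -3/2   0    0  -1/2 ]
  [ 0     1  -2    0     0 ]
  [ 0     0   0    1     0 ]
  [ 0     0   0  -10    -1 ]
ρ4 ← ρ4 + 10·ρ3
  [ 1  -3/2   0  0  -1/2 ]
  [ 0     1  -2  0     0 ]
  [ 0     0   0  1     0 ]
  [ 0     0   0  0    -1 ]
ρ4 ← -1·ρ4
  [ 1  -3/2   0  0  -1/2 ]
  [ 0     1  -2  0     0 ]
  [ 0     0   0  1     0 ]
  [ 0     0   0  0     1 ]
ρ1 ← ρ1 + 1/2·ρ4
  [ 1  -3/2   0  0  0 ]
  [ 0     1  -2  0  0 ]
  [ 0     0   0  1  0 ]
  [ 0     0   0  0  1 ]
ρ1 ← ρ1 + 3/2·ρ2
  [ 1  0  -3  0  0 ]
  [ 0  1  -2  0  0 ]
  [ 0  0   0  1  0 ]
  [ 0  0   0  0  1 ]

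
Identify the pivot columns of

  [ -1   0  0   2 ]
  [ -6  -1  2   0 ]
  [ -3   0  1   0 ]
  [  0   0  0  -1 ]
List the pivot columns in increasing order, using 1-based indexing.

R1 ← -1·R1
  [  1   0  0  -2 ]
  [ -6  -1  2   0 ]
  [ -3   0  1   0 ]
  [  0   0  0  -1 ]
R2 ← R2 + 6·R1
  [  1   0  0   -2 ]
  [  0  -1  2  -12 ]
  [ -3   0  1    0 ]
  [  0   0  0   -1 ]
R3 ← R3 + 3·R1
  [ 1   0  0   -2 ]
  [ 0  -1  2  -12 ]
  [ 0   0  1   -6 ]
  [ 0   0  0   -1 ]
R2 ← -1·R2
  [ 1  0   0  -2 ]
  [ 0  1  -2  12 ]
  [ 0  0   1  -6 ]
  [ 0  0   0  -1 ]
R4 ← -1·R4
  [ 1  0   0  -2 ]
  [ 0  1  -2  12 ]
  [ 0  0   1  -6 ]
  [ 0  0   0   1 ]
R3 ← R3 + 6·R4
  [ 1  0   0  -2 ]
  [ 0  1  -2  12 ]
  [ 0  0   1   0 ]
  [ 0  0   0   1 ]
R2 ← R2 − 12·R4
  [ 1  0   0  -2 ]
  [ 0  1  -2   0 ]
  [ 0  0   1   0 ]
  [ 0  0   0   1 ]
R1 ← R1 + 2·R4
  [ 1  0   0  0 ]
  [ 0  1  -2  0 ]
  [ 0  0   1  0 ]
  [ 0  0   0  1 ]
R2 ← R2 + 2·R3
  [ 1  0  0  0 ]
  [ 0  1  0  0 ]
  [ 0  0  1  0 ]
  [ 0  0  0  1 ]
Pivot columns are the columns containing a leading 1.

1, 2, 3, 4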